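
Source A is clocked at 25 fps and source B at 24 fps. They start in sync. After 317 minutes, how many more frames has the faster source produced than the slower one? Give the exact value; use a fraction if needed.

19020 frames

317 min = 19020 s.
A emits 25 × 19020 = 475500 frames; B emits 24 × 19020 = 456480.
Difference = 19020 frames; B is behind A.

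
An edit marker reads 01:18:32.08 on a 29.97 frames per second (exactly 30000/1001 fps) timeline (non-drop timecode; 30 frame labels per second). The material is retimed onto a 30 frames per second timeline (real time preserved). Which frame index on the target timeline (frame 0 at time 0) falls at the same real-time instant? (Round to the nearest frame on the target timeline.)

Source frame index: (1×3600 + 18×60 + 32) × 30 + 8 = 141368.
Real time: 141368 / (30000/1001) = 17688671/3750 s.
Target frame: (17688671/3750) × (30) = 17688671/125 ≈ 141509.368 → 141509.

frame 141509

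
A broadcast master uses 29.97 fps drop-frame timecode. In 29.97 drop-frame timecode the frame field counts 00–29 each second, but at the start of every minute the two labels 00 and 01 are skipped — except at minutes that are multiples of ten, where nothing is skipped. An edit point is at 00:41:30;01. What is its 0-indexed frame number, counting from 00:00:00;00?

As if non-drop at 30 labels/s: (0 × 3600 + 41 × 60 + 30) × 30 + 1 = 74701.
Minute boundaries passed: 41; those not divisible by 10: 41 − 4 = 37; dropped labels = 2 × 37 = 74.
Actual frame index = 74701 − 74 = 74627.

74627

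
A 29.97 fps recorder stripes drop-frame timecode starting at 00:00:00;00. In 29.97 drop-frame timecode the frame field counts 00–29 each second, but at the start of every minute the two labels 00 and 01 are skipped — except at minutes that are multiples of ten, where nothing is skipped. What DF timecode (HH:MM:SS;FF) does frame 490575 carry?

Ten DF minutes hold 17982 frames, so frame 490575 lies in block 27 (frames 485514–503495) with 5061 frames into that block.
The block's first minute is 1800 frames and the rest 1798 each; 5061 frames reaches minute 2, so 27 × 18 + 2 × 2 = 490 labels have been skipped so far.
Adding those back, label number 490575 + 490 = 491065 at 30 labels/s is 16368 s + 25 f = 4 h 32 min 48 s frame 25, i.e. 04:32:48;25.

04:32:48;25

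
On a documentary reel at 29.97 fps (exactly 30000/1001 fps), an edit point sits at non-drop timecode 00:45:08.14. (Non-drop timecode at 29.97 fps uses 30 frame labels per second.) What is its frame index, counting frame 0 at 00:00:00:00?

frame 81254

Total seconds to the label: (0 × 3600 + 45 × 60 + 8) = 2708.
Frame index = 2708 × 30 + 14 = 81254.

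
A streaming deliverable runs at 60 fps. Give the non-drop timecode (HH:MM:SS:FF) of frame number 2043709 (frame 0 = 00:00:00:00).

09:27:41:49

2043709 ÷ 60 = 34061 full seconds, remainder 49 frames.
34061 s = 9 h 27 min 41 s.
Timecode: 09:27:41:49.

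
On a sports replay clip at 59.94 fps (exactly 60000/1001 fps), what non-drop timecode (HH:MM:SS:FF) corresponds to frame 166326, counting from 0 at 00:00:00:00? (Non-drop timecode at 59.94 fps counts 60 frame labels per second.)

00:46:12:06

166326 ÷ 60 = 2772 full seconds, remainder 6 frames.
2772 s = 0 h 46 min 12 s.
Timecode: 00:46:12:06.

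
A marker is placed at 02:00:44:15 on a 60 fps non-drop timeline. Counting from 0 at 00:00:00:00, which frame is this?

434655

Total seconds to the label: (2 × 3600 + 0 × 60 + 44) = 7244.
Frame index = 7244 × 60 + 15 = 434655.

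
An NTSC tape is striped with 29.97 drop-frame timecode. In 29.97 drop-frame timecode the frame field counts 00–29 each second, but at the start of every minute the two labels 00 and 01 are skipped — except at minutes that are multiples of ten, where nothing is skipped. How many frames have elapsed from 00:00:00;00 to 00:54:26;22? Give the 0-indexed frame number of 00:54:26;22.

Complete 10-minute blocks: 5, each 17982 frames → 89910.
Remaining 4 whole minutes in the current block: 1800 + 3 × 1798 = 7194 frames.
Within the current minute: 26 × 30 + 22 − 2 = 800 (labels ;00/;01 skipped at this minute). Total = 89910 + 7194 + 800 = 97904.

97904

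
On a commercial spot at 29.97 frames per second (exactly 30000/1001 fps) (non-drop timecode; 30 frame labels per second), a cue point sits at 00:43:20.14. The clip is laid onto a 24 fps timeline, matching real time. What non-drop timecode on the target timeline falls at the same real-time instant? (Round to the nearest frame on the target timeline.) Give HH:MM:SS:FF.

Source frame index: (0×3600 + 43×60 + 20) × 30 + 14 = 78014.
Real time: 78014 / (30000/1001) = 39046007/15000 s.
Target frame: (39046007/15000) × (24) = 39046007/625 ≈ 62473.611 → 62474.
At 24 labels/s: frame 62474 → 00:43:23:02.

00:43:23:02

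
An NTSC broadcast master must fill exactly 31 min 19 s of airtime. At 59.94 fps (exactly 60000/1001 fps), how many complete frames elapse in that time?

112627 frames

31 min 19 s = 1879 s.
Frames = 1879 × 60000/1001 = 112740000/1001 ≈ 112627.3726.
Complete frames: 112627.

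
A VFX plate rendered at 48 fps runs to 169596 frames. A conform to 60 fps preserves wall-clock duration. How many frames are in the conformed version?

Target frames = source frames × (target rate / source rate) = 169596 × (60)/(48) = 169596 × 5/4 = 211995.

211995 frames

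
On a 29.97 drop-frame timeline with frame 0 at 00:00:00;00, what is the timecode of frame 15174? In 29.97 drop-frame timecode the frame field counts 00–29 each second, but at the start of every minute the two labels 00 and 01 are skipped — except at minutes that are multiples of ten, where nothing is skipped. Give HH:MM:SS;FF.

00:08:26;10

Ten DF minutes hold 17982 frames, so frame 15174 lies in block 0 (frames 0–17981) with 15174 frames into that block.
The block's first minute is 1800 frames and the rest 1798 each; 15174 frames reaches minute 8, so 0 × 18 + 8 × 2 = 16 labels have been skipped so far.
Adding those back, label number 15174 + 16 = 15190 at 30 labels/s is 506 s + 10 f = 0 h 8 min 26 s frame 10, i.e. 00:08:26;10.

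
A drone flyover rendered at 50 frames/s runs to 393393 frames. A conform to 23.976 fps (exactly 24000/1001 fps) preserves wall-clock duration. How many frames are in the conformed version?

188640 frames

Target frames = source frames × (target rate / source rate) = 393393 × (24000/1001)/(50) = 393393 × 480/1001 = 188640.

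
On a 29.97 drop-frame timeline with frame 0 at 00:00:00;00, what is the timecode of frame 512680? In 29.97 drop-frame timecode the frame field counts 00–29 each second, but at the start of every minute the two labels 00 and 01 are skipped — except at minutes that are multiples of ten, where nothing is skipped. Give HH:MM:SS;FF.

04:45:06;14

Each 10-minute DF block holds 10 × 60 × 30 − 9 × 2 = 17982 frames. 512680 ÷ 17982 → 28 full blocks, remainder 9184.
Within the partial block the first minute is 1800 frames and each further minute 1798, so 5 further minute boundaries passed. Total skipped labels = 18 × 28 + 2 × 5 = 514.
Non-drop label index = 512680 + 514 = 513194; at 30 labels/s that is 04:45:06:14, i.e. DF 04:45:06;14.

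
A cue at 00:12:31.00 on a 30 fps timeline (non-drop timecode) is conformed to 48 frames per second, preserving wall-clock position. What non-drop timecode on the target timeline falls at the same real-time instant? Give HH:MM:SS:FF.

00:12:31:00

Source frame index: (0×3600 + 12×60 + 31) × 30 + 0 = 22530.
Real time: 22530 / (30) = 751 s.
Target frame: (751) × (48) = 36048.
At 48 labels/s: frame 36048 → 00:12:31:00.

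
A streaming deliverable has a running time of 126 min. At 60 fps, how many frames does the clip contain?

126 min = 7560 s.
Frames = 7560 × 60 = 453600.

453600 frames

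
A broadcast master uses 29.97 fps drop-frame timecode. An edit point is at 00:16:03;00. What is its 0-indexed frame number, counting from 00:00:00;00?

Complete 10-minute blocks: 1, each 17982 frames → 17982.
Remaining 6 whole minutes in the current block: 1800 + 5 × 1798 = 10790 frames.
Within the current minute: 3 × 30 + 0 − 2 = 88 (labels ;00/;01 skipped at this minute). Total = 17982 + 10790 + 88 = 28860.

28860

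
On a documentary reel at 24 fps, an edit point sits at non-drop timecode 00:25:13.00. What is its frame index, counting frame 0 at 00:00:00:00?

Total seconds to the label: (0 × 3600 + 25 × 60 + 13) = 1513.
Frame index = 1513 × 24 + 0 = 36312.

frame 36312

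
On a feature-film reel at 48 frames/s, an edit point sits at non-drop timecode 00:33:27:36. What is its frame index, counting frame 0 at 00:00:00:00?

Total seconds to the label: (0 × 3600 + 33 × 60 + 27) = 2007.
Frame index = 2007 × 48 + 36 = 96372.

96372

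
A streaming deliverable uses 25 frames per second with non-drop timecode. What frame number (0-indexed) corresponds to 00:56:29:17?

Total seconds to the label: (0 × 3600 + 56 × 60 + 29) = 3389.
Frame index = 3389 × 25 + 17 = 84742.

84742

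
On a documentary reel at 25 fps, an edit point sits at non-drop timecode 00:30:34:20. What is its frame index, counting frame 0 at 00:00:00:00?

45870

Total seconds to the label: (0 × 3600 + 30 × 60 + 34) = 1834.
Frame index = 1834 × 25 + 20 = 45870.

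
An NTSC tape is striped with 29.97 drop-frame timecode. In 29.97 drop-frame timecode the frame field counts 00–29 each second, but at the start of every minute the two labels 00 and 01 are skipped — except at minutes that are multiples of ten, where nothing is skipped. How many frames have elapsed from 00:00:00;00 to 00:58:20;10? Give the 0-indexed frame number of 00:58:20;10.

104904

As if non-drop at 30 labels/s: (0 × 3600 + 58 × 60 + 20) × 30 + 10 = 105010.
Minute boundaries passed: 58; those not divisible by 10: 58 − 5 = 53; dropped labels = 2 × 53 = 106.
Actual frame index = 105010 − 106 = 104904.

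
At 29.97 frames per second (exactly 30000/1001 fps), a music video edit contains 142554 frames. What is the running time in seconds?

Running time = 142554 / (30000/1001) = 4756.5518 s.

4756.5518 seconds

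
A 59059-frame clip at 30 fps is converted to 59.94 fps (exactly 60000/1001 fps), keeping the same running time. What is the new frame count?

118000 frames

Target frames = source frames × (target rate / source rate) = 59059 × (60000/1001)/(30) = 59059 × 2000/1001 = 118000.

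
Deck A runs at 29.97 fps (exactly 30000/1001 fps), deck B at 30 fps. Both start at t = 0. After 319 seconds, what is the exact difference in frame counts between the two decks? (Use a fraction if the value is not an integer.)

A emits 30000/1001 × 319 = 870000/91 frames; B emits 30 × 319 = 9570.
Difference = 870/91 frames (≈ 9.5604); B is ahead of A.

870/91 frames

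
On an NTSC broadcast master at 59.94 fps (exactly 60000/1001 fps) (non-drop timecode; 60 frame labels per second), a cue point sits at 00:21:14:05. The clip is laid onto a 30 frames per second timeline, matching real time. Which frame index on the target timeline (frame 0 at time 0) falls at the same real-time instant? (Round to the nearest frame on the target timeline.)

Source frame index: (0×3600 + 21×60 + 14) × 60 + 5 = 76445.
Real time: 76445 / (60000/1001) = 15304289/12000 s.
Target frame: (15304289/12000) × (30) = 15304289/400 ≈ 38260.723 → 38261.

frame 38261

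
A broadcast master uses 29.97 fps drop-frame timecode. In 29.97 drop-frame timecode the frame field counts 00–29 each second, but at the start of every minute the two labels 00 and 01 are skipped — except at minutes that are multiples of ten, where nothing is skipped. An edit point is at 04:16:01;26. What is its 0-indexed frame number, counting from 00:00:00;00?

Complete 10-minute blocks: 25, each 17982 frames → 449550.
Remaining 6 whole minutes in the current block: 1800 + 5 × 1798 = 10790 frames.
Within the current minute: 1 × 30 + 26 − 2 = 54 (labels ;00/;01 skipped at this minute). Total = 449550 + 10790 + 54 = 460394.

460394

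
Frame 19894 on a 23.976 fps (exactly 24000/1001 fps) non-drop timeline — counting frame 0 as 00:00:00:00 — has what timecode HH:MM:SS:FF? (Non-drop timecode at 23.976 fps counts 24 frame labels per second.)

19894 ÷ 24 = 828 full seconds, remainder 22 frames.
828 s = 0 h 13 min 48 s.
Timecode: 00:13:48:22.

00:13:48:22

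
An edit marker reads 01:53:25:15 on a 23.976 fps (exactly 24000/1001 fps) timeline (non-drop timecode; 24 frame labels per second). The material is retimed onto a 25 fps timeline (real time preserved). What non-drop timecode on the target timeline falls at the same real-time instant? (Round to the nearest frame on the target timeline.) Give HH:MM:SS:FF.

01:53:32:11

Source frame index: (1×3600 + 53×60 + 25) × 24 + 15 = 163335.
Real time: 163335 / (24000/1001) = 10899889/1600 s.
Target frame: (10899889/1600) × (25) = 10899889/64 ≈ 170310.766 → 170311.
At 25 labels/s: frame 170311 → 01:53:32:11.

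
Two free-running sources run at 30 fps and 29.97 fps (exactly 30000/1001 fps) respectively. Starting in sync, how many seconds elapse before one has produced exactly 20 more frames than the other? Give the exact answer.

The gap grows by |30000/1001 − 30| = 30/1001 frames per second.
Time for a 20-frame gap: 20 ÷ (30/1001) = 2002/3 s.

2002/3 seconds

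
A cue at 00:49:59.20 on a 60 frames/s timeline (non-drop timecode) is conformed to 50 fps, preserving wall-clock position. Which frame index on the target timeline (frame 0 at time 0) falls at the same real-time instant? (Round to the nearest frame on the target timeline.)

frame 149967

Source frame index: (0×3600 + 49×60 + 59) × 60 + 20 = 179960.
Real time: 179960 / (60) = 8998/3 s.
Target frame: (8998/3) × (50) = 449900/3 ≈ 149966.667 → 149967.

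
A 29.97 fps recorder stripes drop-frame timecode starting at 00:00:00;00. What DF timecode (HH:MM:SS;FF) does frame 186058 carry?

01:43:28;04

Ten DF minutes hold 17982 frames, so frame 186058 lies in block 10 (frames 179820–197801) with 6238 frames into that block.
The block's first minute is 1800 frames and the rest 1798 each; 6238 frames reaches minute 3, so 10 × 18 + 3 × 2 = 186 labels have been skipped so far.
Adding those back, label number 186058 + 186 = 186244 at 30 labels/s is 6208 s + 4 f = 1 h 43 min 28 s frame 4, i.e. 01:43:28;04.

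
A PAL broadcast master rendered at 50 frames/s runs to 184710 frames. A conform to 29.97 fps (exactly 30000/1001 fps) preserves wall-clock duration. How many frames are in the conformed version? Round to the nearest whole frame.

Frames at target rate = 184710 × (30000/1001) / (50) = 110826000/1001 ≈ 110715.285.
Nearest whole frame: 110715.

110715 frames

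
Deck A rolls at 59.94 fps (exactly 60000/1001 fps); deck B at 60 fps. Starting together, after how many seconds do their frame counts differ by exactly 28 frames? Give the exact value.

7007/15 seconds

The gap grows by |60 − 60000/1001| = 60/1001 frames per second.
Time for a 28-frame gap: 28 ÷ (60/1001) = 7007/15 s.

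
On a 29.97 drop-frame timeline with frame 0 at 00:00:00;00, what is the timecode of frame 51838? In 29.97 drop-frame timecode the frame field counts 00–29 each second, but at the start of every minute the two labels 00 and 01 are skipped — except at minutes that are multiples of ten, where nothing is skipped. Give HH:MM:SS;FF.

Ten DF minutes hold 17982 frames, so frame 51838 lies in block 2 (frames 35964–53945) with 15874 frames into that block.
The block's first minute is 1800 frames and the rest 1798 each; 15874 frames reaches minute 8, so 2 × 18 + 8 × 2 = 52 labels have been skipped so far.
Adding those back, label number 51838 + 52 = 51890 at 30 labels/s is 1729 s + 20 f = 0 h 28 min 49 s frame 20, i.e. 00:28:49;20.

00:28:49;20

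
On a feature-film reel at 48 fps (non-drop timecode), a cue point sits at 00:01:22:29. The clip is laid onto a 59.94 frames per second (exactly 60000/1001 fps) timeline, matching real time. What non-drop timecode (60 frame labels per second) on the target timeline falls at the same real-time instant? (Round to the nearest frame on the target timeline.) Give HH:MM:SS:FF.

Source frame index: (0×3600 + 1×60 + 22) × 48 + 29 = 3965.
Real time: 3965 / (48) = 3965/48 s.
Target frame: (3965/48) × (60000/1001) = 381250/77 ≈ 4951.299 → 4951.
At 60 labels/s: frame 4951 → 00:01:22:31.

00:01:22:31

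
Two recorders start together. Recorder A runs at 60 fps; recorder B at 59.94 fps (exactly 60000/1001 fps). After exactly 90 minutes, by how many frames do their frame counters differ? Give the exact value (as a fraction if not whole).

324000/1001 frames

90 min = 5400 s.
A emits 60 × 5400 = 324000 frames; B emits 60000/1001 × 5400 = 324000000/1001.
Difference = 324000/1001 frames (≈ 323.6763); B is behind A.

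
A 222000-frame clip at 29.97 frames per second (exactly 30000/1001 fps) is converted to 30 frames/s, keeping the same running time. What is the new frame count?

Target frames = source frames × (target rate / source rate) = 222000 × (30)/(30000/1001) = 222000 × 1001/1000 = 222222.

222222 frames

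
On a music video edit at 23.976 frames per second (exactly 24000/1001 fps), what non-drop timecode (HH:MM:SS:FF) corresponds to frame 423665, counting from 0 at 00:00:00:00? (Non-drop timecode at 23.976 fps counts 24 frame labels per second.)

04:54:12:17

423665 ÷ 24 = 17652 full seconds, remainder 17 frames.
17652 s = 4 h 54 min 12 s.
Timecode: 04:54:12:17.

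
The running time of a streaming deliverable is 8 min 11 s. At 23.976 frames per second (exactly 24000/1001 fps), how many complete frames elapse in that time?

8 min 11 s = 491 s.
Frames = 491 × 24000/1001 = 11784000/1001 ≈ 11772.2278.
Complete frames: 11772.

11772 frames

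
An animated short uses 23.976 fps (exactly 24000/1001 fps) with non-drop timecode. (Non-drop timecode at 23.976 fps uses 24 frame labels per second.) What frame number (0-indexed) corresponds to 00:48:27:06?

frame 69774

Total seconds to the label: (0 × 3600 + 48 × 60 + 27) = 2907.
Frame index = 2907 × 24 + 6 = 69774.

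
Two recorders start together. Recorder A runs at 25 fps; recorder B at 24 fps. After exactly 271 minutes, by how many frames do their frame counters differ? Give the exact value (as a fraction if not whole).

16260 frames

271 min = 16260 s.
A emits 25 × 16260 = 406500 frames; B emits 24 × 16260 = 390240.
Difference = 16260 frames; B is behind A.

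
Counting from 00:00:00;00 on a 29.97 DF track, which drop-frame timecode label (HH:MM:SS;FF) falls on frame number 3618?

00:02:00;22

Each 10-minute DF block holds 10 × 60 × 30 − 9 × 2 = 17982 frames. 3618 ÷ 17982 → 0 full blocks, remainder 3618.
Within the partial block the first minute is 1800 frames and each further minute 1798, so 2 further minute boundaries passed. Total skipped labels = 18 × 0 + 2 × 2 = 4.
Non-drop label index = 3618 + 4 = 3622; at 30 labels/s that is 00:02:00:22, i.e. DF 00:02:00;22.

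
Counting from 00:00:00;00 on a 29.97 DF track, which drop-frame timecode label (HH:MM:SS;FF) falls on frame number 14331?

Each 10-minute DF block holds 10 × 60 × 30 − 9 × 2 = 17982 frames. 14331 ÷ 17982 → 0 full blocks, remainder 14331.
Within the partial block the first minute is 1800 frames and each further minute 1798, so 7 further minute boundaries passed. Total skipped labels = 18 × 0 + 2 × 7 = 14.
Non-drop label index = 14331 + 14 = 14345; at 30 labels/s that is 00:07:58:05, i.e. DF 00:07:58;05.

00:07:58;05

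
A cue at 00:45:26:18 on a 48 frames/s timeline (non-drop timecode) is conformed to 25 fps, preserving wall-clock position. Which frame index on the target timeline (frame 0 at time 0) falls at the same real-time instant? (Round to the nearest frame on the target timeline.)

frame 68159

Source frame index: (0×3600 + 45×60 + 26) × 48 + 18 = 130866.
Real time: 130866 / (48) = 21811/8 s.
Target frame: (21811/8) × (25) = 545275/8 ≈ 68159.375 → 68159.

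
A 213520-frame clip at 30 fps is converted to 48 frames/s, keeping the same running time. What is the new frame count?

Target frames = source frames × (target rate / source rate) = 213520 × (48)/(30) = 213520 × 8/5 = 341632.

341632 frames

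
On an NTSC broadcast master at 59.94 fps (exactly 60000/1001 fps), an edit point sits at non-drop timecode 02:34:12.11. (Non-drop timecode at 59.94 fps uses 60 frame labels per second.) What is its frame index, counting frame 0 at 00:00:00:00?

Total seconds to the label: (2 × 3600 + 34 × 60 + 12) = 9252.
Frame index = 9252 × 60 + 11 = 555131.

555131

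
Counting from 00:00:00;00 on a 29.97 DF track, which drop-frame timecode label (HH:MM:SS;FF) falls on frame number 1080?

00:00:36;00

Each 10-minute DF block holds 10 × 60 × 30 − 9 × 2 = 17982 frames. 1080 ÷ 17982 → 0 full blocks, remainder 1080.
Within the partial block the first minute is 1800 frames and each further minute 1798, so 0 further minute boundaries passed. Total skipped labels = 18 × 0 + 2 × 0 = 0.
Non-drop label index = 1080 + 0 = 1080; at 30 labels/s that is 00:00:36:00, i.e. DF 00:00:36;00.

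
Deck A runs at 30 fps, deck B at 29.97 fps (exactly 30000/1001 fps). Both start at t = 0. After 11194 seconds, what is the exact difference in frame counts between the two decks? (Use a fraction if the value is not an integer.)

335820/1001 frames

A emits 30 × 11194 = 335820 frames; B emits 30000/1001 × 11194 = 335820000/1001.
Difference = 335820/1001 frames (≈ 335.4845); B is behind A.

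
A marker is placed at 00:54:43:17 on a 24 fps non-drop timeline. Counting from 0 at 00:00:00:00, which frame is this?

78809

Total seconds to the label: (0 × 3600 + 54 × 60 + 43) = 3283.
Frame index = 3283 × 24 + 17 = 78809.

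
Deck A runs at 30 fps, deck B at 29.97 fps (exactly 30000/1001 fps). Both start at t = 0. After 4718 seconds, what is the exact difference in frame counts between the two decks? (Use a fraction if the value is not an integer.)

A emits 30 × 4718 = 141540 frames; B emits 30000/1001 × 4718 = 20220000/143.
Difference = 20220/143 frames (≈ 141.3986); B is behind A.

20220/143 frames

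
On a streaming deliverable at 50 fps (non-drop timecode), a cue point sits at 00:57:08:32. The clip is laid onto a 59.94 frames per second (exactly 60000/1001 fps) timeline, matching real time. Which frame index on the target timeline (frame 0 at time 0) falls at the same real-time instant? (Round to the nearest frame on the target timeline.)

Source frame index: (0×3600 + 57×60 + 8) × 50 + 32 = 171432.
Real time: 171432 / (50) = 85716/25 s.
Target frame: (85716/25) × (60000/1001) = 205718400/1001 ≈ 205512.887 → 205513.

frame 205513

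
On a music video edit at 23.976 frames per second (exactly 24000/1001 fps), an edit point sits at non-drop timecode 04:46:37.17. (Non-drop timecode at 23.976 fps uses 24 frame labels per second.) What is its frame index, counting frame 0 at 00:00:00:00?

412745

Total seconds to the label: (4 × 3600 + 46 × 60 + 37) = 17197.
Frame index = 17197 × 24 + 17 = 412745.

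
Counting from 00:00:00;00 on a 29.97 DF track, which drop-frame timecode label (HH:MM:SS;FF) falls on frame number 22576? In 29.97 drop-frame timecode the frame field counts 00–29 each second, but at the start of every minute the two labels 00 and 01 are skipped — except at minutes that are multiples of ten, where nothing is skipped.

00:12:33;08

Each 10-minute DF block holds 10 × 60 × 30 − 9 × 2 = 17982 frames. 22576 ÷ 17982 → 1 full block, remainder 4594.
Within the partial block the first minute is 1800 frames and each further minute 1798, so 2 further minute boundaries passed. Total skipped labels = 18 × 1 + 2 × 2 = 22.
Non-drop label index = 22576 + 22 = 22598; at 30 labels/s that is 00:12:33:08, i.e. DF 00:12:33;08.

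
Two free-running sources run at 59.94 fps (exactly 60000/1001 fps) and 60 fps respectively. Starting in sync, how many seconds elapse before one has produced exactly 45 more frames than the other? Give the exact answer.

750.75 seconds

The gap grows by |60 − 60000/1001| = 60/1001 frames per second.
Time for a 45-frame gap: 45 ÷ (60/1001) = 750.75 s.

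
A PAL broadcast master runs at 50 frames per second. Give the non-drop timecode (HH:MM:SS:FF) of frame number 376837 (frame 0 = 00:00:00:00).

02:05:36:37

376837 ÷ 50 = 7536 full seconds, remainder 37 frames.
7536 s = 2 h 5 min 36 s.
Timecode: 02:05:36:37.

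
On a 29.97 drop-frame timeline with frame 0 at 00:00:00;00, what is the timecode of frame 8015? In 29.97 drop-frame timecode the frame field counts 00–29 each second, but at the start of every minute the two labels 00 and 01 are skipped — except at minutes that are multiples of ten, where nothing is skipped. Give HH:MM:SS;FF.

00:04:27;13

Each 10-minute DF block holds 10 × 60 × 30 − 9 × 2 = 17982 frames. 8015 ÷ 17982 → 0 full blocks, remainder 8015.
Within the partial block the first minute is 1800 frames and each further minute 1798, so 4 further minute boundaries passed. Total skipped labels = 18 × 0 + 2 × 4 = 8.
Non-drop label index = 8015 + 8 = 8023; at 30 labels/s that is 00:04:27:13, i.e. DF 00:04:27;13.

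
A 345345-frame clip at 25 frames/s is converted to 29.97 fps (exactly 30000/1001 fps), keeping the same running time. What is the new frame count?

Target frames = source frames × (target rate / source rate) = 345345 × (30000/1001)/(25) = 345345 × 1200/1001 = 414000.

414000 frames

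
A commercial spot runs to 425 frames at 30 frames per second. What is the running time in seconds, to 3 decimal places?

Running time = 425 × 1/30 = 85/6 s ≈ 14.167 s.

14.167 seconds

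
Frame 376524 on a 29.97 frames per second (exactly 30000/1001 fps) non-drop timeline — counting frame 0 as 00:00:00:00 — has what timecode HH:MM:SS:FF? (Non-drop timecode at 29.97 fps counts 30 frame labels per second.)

03:29:10:24

376524 ÷ 30 = 12550 full seconds, remainder 24 frames.
12550 s = 3 h 29 min 10 s.
Timecode: 03:29:10:24.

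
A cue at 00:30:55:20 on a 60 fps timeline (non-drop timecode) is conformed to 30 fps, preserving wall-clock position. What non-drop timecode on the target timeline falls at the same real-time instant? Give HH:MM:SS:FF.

00:30:55:10

Source frame index: (0×3600 + 30×60 + 55) × 60 + 20 = 111320.
Real time: 111320 / (60) = 5566/3 s.
Target frame: (5566/3) × (30) = 55660.
At 30 labels/s: frame 55660 → 00:30:55:10.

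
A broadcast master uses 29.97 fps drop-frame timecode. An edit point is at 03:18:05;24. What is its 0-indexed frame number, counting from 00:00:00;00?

356216

Complete 10-minute blocks: 19, each 17982 frames → 341658.
Remaining 8 whole minutes in the current block: 1800 + 7 × 1798 = 14386 frames.
Within the current minute: 5 × 30 + 24 − 2 = 172 (labels ;00/;01 skipped at this minute). Total = 341658 + 14386 + 172 = 356216.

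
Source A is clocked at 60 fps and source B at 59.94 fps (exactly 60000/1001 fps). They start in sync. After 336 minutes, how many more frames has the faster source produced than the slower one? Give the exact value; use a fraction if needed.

336 min = 20160 s.
A emits 60 × 20160 = 1209600 frames; B emits 60000/1001 × 20160 = 172800000/143.
Difference = 172800/143 frames (≈ 1208.3916); B is behind A.

172800/143 frames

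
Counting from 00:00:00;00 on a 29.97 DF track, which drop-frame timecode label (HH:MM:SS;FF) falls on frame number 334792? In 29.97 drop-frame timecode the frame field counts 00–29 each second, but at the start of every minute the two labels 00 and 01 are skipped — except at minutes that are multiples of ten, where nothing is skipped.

Ten DF minutes hold 17982 frames, so frame 334792 lies in block 18 (frames 323676–341657) with 11116 frames into that block.
The block's first minute is 1800 frames and the rest 1798 each; 11116 frames reaches minute 6, so 18 × 18 + 6 × 2 = 336 labels have been skipped so far.
Adding those back, label number 334792 + 336 = 335128 at 30 labels/s is 11170 s + 28 f = 3 h 6 min 10 s frame 28, i.e. 03:06:10;28.

03:06:10;28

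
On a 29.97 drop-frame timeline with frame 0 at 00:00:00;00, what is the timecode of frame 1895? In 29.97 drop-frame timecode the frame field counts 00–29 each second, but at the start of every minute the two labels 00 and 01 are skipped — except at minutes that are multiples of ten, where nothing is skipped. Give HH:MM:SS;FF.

00:01:03;07

Each 10-minute DF block holds 10 × 60 × 30 − 9 × 2 = 17982 frames. 1895 ÷ 17982 → 0 full blocks, remainder 1895.
Within the partial block the first minute is 1800 frames and each further minute 1798, so 1 further minute boundary passed. Total skipped labels = 18 × 0 + 2 × 1 = 2.
Non-drop label index = 1895 + 2 = 1897; at 30 labels/s that is 00:01:03:07, i.e. DF 00:01:03;07.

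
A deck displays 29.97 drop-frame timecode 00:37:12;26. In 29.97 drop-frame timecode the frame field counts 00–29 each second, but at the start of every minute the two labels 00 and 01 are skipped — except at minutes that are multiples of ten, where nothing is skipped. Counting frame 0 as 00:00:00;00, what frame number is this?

66918

Complete 10-minute blocks: 3, each 17982 frames → 53946.
Remaining 7 whole minutes in the current block: 1800 + 6 × 1798 = 12588 frames.
Within the current minute: 12 × 30 + 26 − 2 = 384 (labels ;00/;01 skipped at this minute). Total = 53946 + 12588 + 384 = 66918.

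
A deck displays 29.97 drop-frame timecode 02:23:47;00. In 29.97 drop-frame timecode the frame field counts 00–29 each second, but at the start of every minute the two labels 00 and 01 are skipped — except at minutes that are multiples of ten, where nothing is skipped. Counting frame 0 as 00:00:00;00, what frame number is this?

258552

Complete 10-minute blocks: 14, each 17982 frames → 251748.
Remaining 3 whole minutes in the current block: 1800 + 2 × 1798 = 5396 frames.
Within the current minute: 47 × 30 + 0 − 2 = 1408 (labels ;00/;01 skipped at this minute). Total = 251748 + 5396 + 1408 = 258552.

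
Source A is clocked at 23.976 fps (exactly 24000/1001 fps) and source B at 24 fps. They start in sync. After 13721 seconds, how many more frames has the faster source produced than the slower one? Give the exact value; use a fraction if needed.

329304/1001 frames

A emits 24000/1001 × 13721 = 329304000/1001 frames; B emits 24 × 13721 = 329304.
Difference = 329304/1001 frames (≈ 328.9750); B is ahead of A.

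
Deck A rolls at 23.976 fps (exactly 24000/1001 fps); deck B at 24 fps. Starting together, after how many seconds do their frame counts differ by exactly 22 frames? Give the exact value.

11011/12 seconds

The gap grows by |24 − 24000/1001| = 24/1001 frames per second.
Time for a 22-frame gap: 22 ÷ (24/1001) = 11011/12 s.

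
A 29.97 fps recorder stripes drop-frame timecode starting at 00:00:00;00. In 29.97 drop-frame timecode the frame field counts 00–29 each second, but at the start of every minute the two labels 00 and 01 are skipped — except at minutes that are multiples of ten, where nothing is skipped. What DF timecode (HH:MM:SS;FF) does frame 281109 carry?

02:36:19;21

Each 10-minute DF block holds 10 × 60 × 30 − 9 × 2 = 17982 frames. 281109 ÷ 17982 → 15 full blocks, remainder 11379.
Within the partial block the first minute is 1800 frames and each further minute 1798, so 6 further minute boundaries passed. Total skipped labels = 18 × 15 + 2 × 6 = 282.
Non-drop label index = 281109 + 282 = 281391; at 30 labels/s that is 02:36:19:21, i.e. DF 02:36:19;21.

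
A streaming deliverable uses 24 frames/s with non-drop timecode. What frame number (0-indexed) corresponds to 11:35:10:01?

frame 1001041

Total seconds to the label: (11 × 3600 + 35 × 60 + 10) = 41710.
Frame index = 41710 × 24 + 1 = 1001041.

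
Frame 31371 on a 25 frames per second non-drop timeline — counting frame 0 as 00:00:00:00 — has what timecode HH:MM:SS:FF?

00:20:54:21

31371 ÷ 25 = 1254 full seconds, remainder 21 frames.
1254 s = 0 h 20 min 54 s.
Timecode: 00:20:54:21.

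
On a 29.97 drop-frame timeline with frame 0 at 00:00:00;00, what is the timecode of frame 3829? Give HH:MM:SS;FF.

Ten DF minutes hold 17982 frames, so frame 3829 lies in block 0 (frames 0–17981) with 3829 frames into that block.
The block's first minute is 1800 frames and the rest 1798 each; 3829 frames reaches minute 2, so 0 × 18 + 2 × 2 = 4 labels have been skipped so far.
Adding those back, label number 3829 + 4 = 3833 at 30 labels/s is 127 s + 23 f = 0 h 2 min 7 s frame 23, i.e. 00:02:07;23.

00:02:07;23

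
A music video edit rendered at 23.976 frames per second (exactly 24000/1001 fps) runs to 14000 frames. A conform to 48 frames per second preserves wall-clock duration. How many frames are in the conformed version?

28028 frames

Target frames = source frames × (target rate / source rate) = 14000 × (48)/(24000/1001) = 14000 × 1001/500 = 28028.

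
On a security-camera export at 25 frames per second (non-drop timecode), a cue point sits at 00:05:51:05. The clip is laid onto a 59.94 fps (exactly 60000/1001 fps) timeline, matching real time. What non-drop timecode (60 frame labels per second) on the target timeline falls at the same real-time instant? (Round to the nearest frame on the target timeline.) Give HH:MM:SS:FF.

Source frame index: (0×3600 + 5×60 + 51) × 25 + 5 = 8780.
Real time: 8780 / (25) = 1756/5 s.
Target frame: (1756/5) × (60000/1001) = 21072000/1001 ≈ 21050.949 → 21051.
At 60 labels/s: frame 21051 → 00:05:50:51.

00:05:50:51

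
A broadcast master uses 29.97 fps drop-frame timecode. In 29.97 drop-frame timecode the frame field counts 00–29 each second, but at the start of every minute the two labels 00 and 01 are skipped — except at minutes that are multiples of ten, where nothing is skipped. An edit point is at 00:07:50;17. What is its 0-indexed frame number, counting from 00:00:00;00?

14103

As if non-drop at 30 labels/s: (0 × 3600 + 7 × 60 + 50) × 30 + 17 = 14117.
Minute boundaries passed: 7; those not divisible by 10: 7 − 0 = 7; dropped labels = 2 × 7 = 14.
Actual frame index = 14117 − 14 = 14103.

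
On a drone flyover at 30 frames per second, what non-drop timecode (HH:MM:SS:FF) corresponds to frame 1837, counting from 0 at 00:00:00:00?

00:01:01:07

1837 ÷ 30 = 61 full seconds, remainder 7 frames.
61 s = 0 h 1 min 1 s.
Timecode: 00:01:01:07.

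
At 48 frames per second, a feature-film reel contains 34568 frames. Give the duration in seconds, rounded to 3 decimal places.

720.167 seconds

Running time = 34568 × 1/48 = 4321/6 s ≈ 720.167 s.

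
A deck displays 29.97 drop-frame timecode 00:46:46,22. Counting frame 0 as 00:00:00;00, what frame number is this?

84118

Complete 10-minute blocks: 4, each 17982 frames → 71928.
Remaining 6 whole minutes in the current block: 1800 + 5 × 1798 = 10790 frames.
Within the current minute: 46 × 30 + 22 − 2 = 1400 (labels ;00/;01 skipped at this minute). Total = 71928 + 10790 + 1400 = 84118.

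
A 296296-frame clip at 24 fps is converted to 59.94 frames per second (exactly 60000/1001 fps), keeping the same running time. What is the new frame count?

Target frames = source frames × (target rate / source rate) = 296296 × (60000/1001)/(24) = 296296 × 2500/1001 = 740000.

740000 frames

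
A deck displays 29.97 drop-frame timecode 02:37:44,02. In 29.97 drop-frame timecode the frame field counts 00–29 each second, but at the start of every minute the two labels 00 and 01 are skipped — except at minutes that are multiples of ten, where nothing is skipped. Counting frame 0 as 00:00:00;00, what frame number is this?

Complete 10-minute blocks: 15, each 17982 frames → 269730.
Remaining 7 whole minutes in the current block: 1800 + 6 × 1798 = 12588 frames.
Within the current minute: 44 × 30 + 2 − 2 = 1320 (labels ;00/;01 skipped at this minute). Total = 269730 + 12588 + 1320 = 283638.

283638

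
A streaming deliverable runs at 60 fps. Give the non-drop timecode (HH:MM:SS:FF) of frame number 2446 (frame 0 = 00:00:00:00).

00:00:40:46

2446 ÷ 60 = 40 full seconds, remainder 46 frames.
40 s = 0 h 0 min 40 s.
Timecode: 00:00:40:46.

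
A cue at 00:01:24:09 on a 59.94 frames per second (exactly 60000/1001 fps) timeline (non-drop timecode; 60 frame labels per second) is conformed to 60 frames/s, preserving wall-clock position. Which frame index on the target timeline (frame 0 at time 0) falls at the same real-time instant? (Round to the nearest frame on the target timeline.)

Source frame index: (0×3600 + 1×60 + 24) × 60 + 9 = 5049.
Real time: 5049 / (60000/1001) = 1684683/20000 s.
Target frame: (1684683/20000) × (60) = 5054049/1000 ≈ 5054.049 → 5054.

frame 5054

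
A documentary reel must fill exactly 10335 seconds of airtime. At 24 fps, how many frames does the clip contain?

248040 frames

Frames = 10335 × 24 = 248040.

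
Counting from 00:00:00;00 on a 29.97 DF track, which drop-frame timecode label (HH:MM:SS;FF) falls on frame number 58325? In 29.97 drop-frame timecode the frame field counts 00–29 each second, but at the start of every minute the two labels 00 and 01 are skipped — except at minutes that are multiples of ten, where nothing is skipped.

Each 10-minute DF block holds 10 × 60 × 30 − 9 × 2 = 17982 frames. 58325 ÷ 17982 → 3 full blocks, remainder 4379.
Within the partial block the first minute is 1800 frames and each further minute 1798, so 2 further minute boundaries passed. Total skipped labels = 18 × 3 + 2 × 2 = 58.
Non-drop label index = 58325 + 58 = 58383; at 30 labels/s that is 00:32:26:03, i.e. DF 00:32:26;03.

00:32:26;03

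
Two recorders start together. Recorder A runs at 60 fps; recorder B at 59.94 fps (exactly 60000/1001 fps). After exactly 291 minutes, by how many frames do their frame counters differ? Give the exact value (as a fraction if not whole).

291 min = 17460 s.
A emits 60 × 17460 = 1047600 frames; B emits 60000/1001 × 17460 = 1047600000/1001.
Difference = 1047600/1001 frames (≈ 1046.5534); B is behind A.

1047600/1001 frames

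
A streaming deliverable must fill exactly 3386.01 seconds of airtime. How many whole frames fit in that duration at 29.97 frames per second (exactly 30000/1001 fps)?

Frames = 3386.01 × 30000/1001 = 101580300/1001 ≈ 101478.8212.
Complete frames: 101478.

101478 frames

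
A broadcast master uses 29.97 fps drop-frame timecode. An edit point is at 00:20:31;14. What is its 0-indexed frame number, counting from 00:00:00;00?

36908

As if non-drop at 30 labels/s: (0 × 3600 + 20 × 60 + 31) × 30 + 14 = 36944.
Minute boundaries passed: 20; those not divisible by 10: 20 − 2 = 18; dropped labels = 2 × 18 = 36.
Actual frame index = 36944 − 36 = 36908.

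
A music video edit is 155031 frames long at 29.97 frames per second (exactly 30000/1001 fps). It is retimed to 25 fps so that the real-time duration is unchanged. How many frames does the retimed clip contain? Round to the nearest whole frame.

Frames at target rate = 155031 × (25) / (30000/1001) = 51728677/400 ≈ 129321.693.
Nearest whole frame: 129322.

129322 frames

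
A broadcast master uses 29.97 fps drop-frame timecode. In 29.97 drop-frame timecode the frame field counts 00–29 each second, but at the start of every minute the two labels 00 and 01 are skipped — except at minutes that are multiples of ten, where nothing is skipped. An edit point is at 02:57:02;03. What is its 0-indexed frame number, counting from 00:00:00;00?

As if non-drop at 30 labels/s: (2 × 3600 + 57 × 60 + 2) × 30 + 3 = 318663.
Minute boundaries passed: 177; those not divisible by 10: 177 − 17 = 160; dropped labels = 2 × 160 = 320.
Actual frame index = 318663 − 320 = 318343.

318343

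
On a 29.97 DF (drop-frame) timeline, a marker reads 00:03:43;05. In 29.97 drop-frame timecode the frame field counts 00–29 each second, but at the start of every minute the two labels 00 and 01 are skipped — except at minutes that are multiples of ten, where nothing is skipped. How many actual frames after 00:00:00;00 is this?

As if non-drop at 30 labels/s: (0 × 3600 + 3 × 60 + 43) × 30 + 5 = 6695.
Minute boundaries passed: 3; those not divisible by 10: 3 − 0 = 3; dropped labels = 2 × 3 = 6.
Actual frame index = 6695 − 6 = 6689.

6689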